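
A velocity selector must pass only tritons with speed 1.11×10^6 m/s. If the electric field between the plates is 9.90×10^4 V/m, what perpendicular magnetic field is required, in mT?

B ≈ 89.2 mT

qE = qvB ⇒ B = E/v = (9.90×10^4) / (1.11×10^6) = 0.0892 T.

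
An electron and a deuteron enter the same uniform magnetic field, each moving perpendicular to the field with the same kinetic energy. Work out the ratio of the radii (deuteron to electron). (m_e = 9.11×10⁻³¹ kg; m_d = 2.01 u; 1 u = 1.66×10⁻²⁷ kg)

ratio ≈ 60.5

r = √(2mK)/(qB) ⇒ at equal K, r ∝ √m/q.
r_{deuteron}/r_{electron} = 60.5.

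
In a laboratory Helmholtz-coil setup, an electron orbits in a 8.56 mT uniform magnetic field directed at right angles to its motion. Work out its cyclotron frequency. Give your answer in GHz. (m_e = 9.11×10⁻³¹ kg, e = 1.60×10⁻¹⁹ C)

f = qB/(2πm) = (1×1.60×10^-19)(8.56×10^-3) / [2π(9.11×10^-31)] = 2.39×10^8 Hz.

f ≈ 0.239 GHz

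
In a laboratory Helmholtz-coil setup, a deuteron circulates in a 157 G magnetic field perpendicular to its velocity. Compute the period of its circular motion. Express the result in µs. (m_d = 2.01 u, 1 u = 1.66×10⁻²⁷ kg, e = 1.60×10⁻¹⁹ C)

The cyclotron period is independent of speed: T = 2πm/(qB).
T = 2π(3.34×10^-27) / [(1×1.60×10^-19)(0.0157)] = 8.35×10^-6 s.

T ≈ 8.35 µs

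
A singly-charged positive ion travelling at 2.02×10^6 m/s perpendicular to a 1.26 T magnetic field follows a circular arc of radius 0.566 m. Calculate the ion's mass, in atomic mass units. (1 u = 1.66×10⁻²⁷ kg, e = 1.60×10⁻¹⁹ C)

qvB = mv²/r ⇒ m = qBr/v.
m = (1×1.60×10^-19)(1.26)(0.566) / (2.02×10^6) = 5.65×10^-26 kg = 34.0 u.

m ≈ 34.0 u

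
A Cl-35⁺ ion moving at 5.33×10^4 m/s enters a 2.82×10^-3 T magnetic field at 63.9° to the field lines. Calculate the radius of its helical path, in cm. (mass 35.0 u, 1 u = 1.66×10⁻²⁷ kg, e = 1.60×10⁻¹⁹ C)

Only the perpendicular component v⊥ = v sin63.9° = 4.79×10^4 m/s is bent by the field.
r = m v⊥ /(qB) = (5.81×10^-26)(4.79×10^4) / [(1×1.60×10^-19)(2.82×10^-3)] = 6.16 m.

r ≈ 616 cm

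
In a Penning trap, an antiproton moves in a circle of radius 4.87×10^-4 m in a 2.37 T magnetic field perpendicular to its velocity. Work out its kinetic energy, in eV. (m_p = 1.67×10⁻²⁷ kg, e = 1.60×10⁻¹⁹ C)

v = qBr/m = (1×1.60×10^-19)(2.37)(4.87×10^-4) / (1.67×10^-27) = 1.11×10^5 m/s.
K = ½mv² = 0.5·(1.67×10^-27)·(1.11×10^5)² = 1.02×10^-17 J = 63.8 eV.

K ≈ 63.8 eV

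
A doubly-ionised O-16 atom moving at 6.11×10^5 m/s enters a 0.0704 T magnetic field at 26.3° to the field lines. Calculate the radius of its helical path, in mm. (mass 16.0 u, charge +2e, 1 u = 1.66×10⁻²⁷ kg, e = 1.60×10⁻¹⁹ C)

Only the perpendicular component v⊥ = v sin26.3° = 2.71×10^5 m/s is bent by the field.
r = m v⊥ /(qB) = (2.66×10^-26)(2.71×10^5) / [(2×1.60×10^-19)(0.0704)] = 0.319 m.

r ≈ 319 mm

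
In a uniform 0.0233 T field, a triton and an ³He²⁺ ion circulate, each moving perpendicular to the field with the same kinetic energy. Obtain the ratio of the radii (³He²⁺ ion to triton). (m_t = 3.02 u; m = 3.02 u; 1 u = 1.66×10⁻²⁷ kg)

ratio ≈ 0.500

r = √(2mK)/(qB) ⇒ at equal K, r ∝ √m/q.
r_{³He²⁺ ion}/r_{triton} = 0.500.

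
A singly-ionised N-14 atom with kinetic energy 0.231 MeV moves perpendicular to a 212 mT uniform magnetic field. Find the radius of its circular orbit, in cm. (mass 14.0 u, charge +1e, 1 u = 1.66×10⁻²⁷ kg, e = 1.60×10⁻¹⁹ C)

Convert the energy: K = 0.231 MeV = 3.70×10^-14 J.
v = √(2K/m) = √(2·3.70×10^-14/2.32×10^-26) = 1.78×10^6 m/s.
r = mv/(qB) = (2.32×10^-26)(1.78×10^6) / [(1×1.60×10^-19)(0.212)] = 1.22 m.

r ≈ 122 cm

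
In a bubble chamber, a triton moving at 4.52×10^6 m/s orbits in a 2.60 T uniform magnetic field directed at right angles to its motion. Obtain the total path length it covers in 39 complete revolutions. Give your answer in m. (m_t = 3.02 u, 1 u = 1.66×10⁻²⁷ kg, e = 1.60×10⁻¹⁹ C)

L ≈ 13.3 m

r = mv/(qB) = 0.0545 m, so one revolution covers 2πr = 0.342 m.
In 39 revolutions: L = 39·2πr = 13.3 m.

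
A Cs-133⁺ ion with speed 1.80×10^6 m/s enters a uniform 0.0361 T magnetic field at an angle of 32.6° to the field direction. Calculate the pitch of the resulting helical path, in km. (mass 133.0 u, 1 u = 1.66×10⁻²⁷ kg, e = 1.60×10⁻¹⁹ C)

The velocity component along B is v∥ = v cos32.6° = 1.52×10^6 m/s.
The cyclotron period T = 2πm/(qB) = 2.40×10^-4 s is set by m, q, B alone.
Pitch = v∥·T = (1.52×10^6)(2.40×10^-4) = 364 m.

pitch ≈ 0.364 km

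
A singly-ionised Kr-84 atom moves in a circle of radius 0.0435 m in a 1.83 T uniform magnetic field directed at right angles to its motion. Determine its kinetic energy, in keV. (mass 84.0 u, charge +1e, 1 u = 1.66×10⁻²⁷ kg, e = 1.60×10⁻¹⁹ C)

K ≈ 3.64 keV

v = qBr/m = (1×1.60×10^-19)(1.83)(0.0435) / (1.39×10^-25) = 9.13×10^4 m/s.
K = ½mv² = 0.5·(1.39×10^-25)·(9.13×10^4)² = 5.82×10^-16 J = 3.64 keV.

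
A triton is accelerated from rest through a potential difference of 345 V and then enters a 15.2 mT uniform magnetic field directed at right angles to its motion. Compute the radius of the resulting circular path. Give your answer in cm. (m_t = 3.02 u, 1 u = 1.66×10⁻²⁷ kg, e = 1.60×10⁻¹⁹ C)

r ≈ 30.6 cm

The kinetic energy gained is K = qV = (1×1.60×10^-19)(345) = 5.52×10^-17 J.
v = √(2K/m) = 1.48×10^5 m/s.
r = mv/(qB) = (5.01×10^-27)(1.48×10^5) / [(1×1.60×10^-19)(0.0152)] = 0.306 m.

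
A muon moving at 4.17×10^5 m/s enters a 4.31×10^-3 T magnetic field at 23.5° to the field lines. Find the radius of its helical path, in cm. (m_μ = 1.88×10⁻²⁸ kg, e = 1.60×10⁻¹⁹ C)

r ≈ 4.53 cm

Only the perpendicular component v⊥ = v sin23.5° = 1.66×10^5 m/s is bent by the field.
r = m v⊥ /(qB) = (1.88×10^-28)(1.66×10^5) / [(1×1.60×10^-19)(4.31×10^-3)] = 0.0453 m.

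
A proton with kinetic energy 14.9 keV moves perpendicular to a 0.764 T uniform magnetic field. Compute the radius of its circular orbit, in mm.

Convert the energy: K = 14.9 keV = 2.38×10^-15 J.
v = √(2K/m) = √(2·2.38×10^-15/1.67×10^-27) = 1.69×10^6 m/s.
r = mv/(qB) = (1.67×10^-27)(1.69×10^6) / [(1×1.60×10^-19)(0.764)] = 0.0231 m.

r ≈ 23.1 mm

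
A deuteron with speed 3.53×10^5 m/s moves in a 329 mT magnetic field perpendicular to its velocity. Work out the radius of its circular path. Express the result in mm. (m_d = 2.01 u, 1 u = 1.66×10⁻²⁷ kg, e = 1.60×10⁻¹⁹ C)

r ≈ 22.4 mm

The magnetic force provides the centripetal force: qvB = mv²/r, so r = mv/(qB).
r = (3.34×10^-27 kg)(3.53×10^5 m/s) / [(1×1.60×10^-19 C)(0.329 T)] = 0.0224 m.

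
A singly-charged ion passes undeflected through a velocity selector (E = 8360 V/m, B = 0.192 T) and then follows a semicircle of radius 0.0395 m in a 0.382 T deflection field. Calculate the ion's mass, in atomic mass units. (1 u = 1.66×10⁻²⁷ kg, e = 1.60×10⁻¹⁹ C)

m ≈ 33.4 u

v = E/B₁ = 4.35×10^4 m/s.
From r = mv/(qB₂), m = qB₂r/v = (1×1.60×10^-19)(0.382)(0.0395) / (4.35×10^4) = 5.54×10^-26 kg.
In atomic mass units: m = 5.54×10^-26 / 1.66×10^-27 = 33.4 u.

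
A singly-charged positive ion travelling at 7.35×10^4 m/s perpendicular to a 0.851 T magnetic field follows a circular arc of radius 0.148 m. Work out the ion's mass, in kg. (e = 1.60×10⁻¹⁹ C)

m ≈ 2.74×10^-25 kg

qvB = mv²/r ⇒ m = qBr/v.
m = (1×1.60×10^-19)(0.851)(0.148) / (7.35×10^4) = 2.74×10^-25 kg.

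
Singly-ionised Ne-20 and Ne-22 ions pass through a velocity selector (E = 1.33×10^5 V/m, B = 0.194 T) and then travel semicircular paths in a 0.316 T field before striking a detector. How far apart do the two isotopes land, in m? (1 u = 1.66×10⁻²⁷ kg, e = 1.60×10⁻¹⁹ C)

Both emerge at v = E/B₁ = 6.86×10^5 m/s.
r = mv/(qB₂), so r₁ = 0.4502 m and r₂ = 0.4952 m, giving Δr = 0.0450 m.
After a semicircle each ion lands a diameter 2r from the entry slit, so the separation is 2Δr = 0.0900 m.

Δd ≈ 0.0900 m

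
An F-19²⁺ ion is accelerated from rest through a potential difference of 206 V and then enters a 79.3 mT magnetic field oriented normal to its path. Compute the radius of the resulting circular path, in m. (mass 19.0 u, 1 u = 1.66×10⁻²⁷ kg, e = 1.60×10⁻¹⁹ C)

r ≈ 0.0804 m

The kinetic energy gained is K = qV = (2×1.60×10^-19)(206) = 6.59×10^-17 J.
v = √(2K/m) = 6.47×10^4 m/s.
r = mv/(qB) = (3.15×10^-26)(6.47×10^4) / [(2×1.60×10^-19)(0.0793)] = 0.0804 m.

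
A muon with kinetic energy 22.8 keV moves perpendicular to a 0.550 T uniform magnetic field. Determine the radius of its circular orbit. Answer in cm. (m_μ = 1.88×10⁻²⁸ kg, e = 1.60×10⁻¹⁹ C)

Convert the energy: K = 22.8 keV = 3.65×10^-15 J.
v = √(2K/m) = √(2·3.65×10^-15/1.88×10^-28) = 6.23×10^6 m/s.
r = mv/(qB) = (1.88×10^-28)(6.23×10^6) / [(1×1.60×10^-19)(0.550)] = 0.0133 m.

r ≈ 1.33 cm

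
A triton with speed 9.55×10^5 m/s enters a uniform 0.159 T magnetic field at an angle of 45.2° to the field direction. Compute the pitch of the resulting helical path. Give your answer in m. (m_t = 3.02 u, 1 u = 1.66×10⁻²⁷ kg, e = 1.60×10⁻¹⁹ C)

The velocity component along B is v∥ = v cos45.2° = 6.73×10^5 m/s.
The cyclotron period T = 2πm/(qB) = 1.24×10^-6 s is set by m, q, B alone.
Pitch = v∥·T = (6.73×10^5)(1.24×10^-6) = 0.833 m.

pitch ≈ 0.833 m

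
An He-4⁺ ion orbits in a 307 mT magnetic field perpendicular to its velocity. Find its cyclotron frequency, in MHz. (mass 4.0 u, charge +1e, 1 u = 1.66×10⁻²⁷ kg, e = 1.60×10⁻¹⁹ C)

f = qB/(2πm) = (1×1.60×10^-19)(0.307) / [2π(6.64×10^-27)] = 1.18×10^6 Hz.

f ≈ 1.18 MHz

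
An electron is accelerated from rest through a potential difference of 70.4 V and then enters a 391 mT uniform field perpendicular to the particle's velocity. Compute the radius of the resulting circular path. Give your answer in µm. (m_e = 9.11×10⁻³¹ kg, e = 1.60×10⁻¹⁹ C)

r ≈ 72.4 µm

The kinetic energy gained is K = qV = (1×1.60×10^-19)(70.4) = 1.13×10^-17 J.
v = √(2K/m) = 4.97×10^6 m/s.
r = mv/(qB) = (9.11×10^-31)(4.97×10^6) / [(1×1.60×10^-19)(0.391)] = 7.24×10^-5 m.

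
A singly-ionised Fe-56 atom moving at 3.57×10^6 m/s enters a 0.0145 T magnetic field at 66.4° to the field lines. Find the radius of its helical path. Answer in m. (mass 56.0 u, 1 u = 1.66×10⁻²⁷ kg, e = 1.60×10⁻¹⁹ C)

Only the perpendicular component v⊥ = v sin66.4° = 3.27×10^6 m/s is bent by the field.
r = m v⊥ /(qB) = (9.30×10^-26)(3.27×10^6) / [(1×1.60×10^-19)(0.0145)] = 131 m.

r ≈ 131 m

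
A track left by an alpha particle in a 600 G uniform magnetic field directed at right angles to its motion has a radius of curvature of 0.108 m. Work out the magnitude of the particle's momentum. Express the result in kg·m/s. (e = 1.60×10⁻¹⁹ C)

p ≈ 2.07×10^-21 kg·m/s

Since qvB = mv²/r, the momentum p = mv = qBr.
p = (2×1.60×10^-19)(0.0600)(0.108) = 2.07×10^-21 kg·m/s.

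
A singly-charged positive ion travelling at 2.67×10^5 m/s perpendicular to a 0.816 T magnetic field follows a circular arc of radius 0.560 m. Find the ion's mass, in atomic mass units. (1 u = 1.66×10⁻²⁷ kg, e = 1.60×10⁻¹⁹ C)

m ≈ 165 u

qvB = mv²/r ⇒ m = qBr/v.
m = (1×1.60×10^-19)(0.816)(0.560) / (2.67×10^5) = 2.74×10^-25 kg = 165 u.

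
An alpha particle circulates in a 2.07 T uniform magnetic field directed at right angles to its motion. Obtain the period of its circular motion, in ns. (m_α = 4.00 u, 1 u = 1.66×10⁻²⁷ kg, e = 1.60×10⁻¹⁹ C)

The cyclotron period is independent of speed: T = 2πm/(qB).
T = 2π(6.64×10^-27) / [(2×1.60×10^-19)(2.07)] = 6.30×10^-8 s.

T ≈ 63.0 ns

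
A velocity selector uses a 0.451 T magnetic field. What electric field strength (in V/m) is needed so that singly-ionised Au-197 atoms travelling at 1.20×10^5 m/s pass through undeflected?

E ≈ 5.41×10^4 V/m

qE = qvB ⇒ E = vB = (1.20×10^5)(0.451) = 5.41×10^4 V/m.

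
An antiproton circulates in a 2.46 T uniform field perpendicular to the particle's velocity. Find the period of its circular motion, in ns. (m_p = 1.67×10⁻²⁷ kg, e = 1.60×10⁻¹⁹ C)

The cyclotron period is independent of speed: T = 2πm/(qB).
T = 2π(1.67×10^-27) / [(1×1.60×10^-19)(2.46)] = 2.67×10^-8 s.

T ≈ 26.7 ns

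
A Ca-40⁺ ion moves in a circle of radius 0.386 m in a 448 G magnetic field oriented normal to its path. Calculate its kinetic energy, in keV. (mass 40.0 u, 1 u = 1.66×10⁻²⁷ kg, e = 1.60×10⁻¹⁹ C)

K ≈ 0.360 keV

v = qBr/m = (1×1.60×10^-19)(0.0448)(0.386) / (6.64×10^-26) = 4.17×10^4 m/s.
K = ½mv² = 0.5·(6.64×10^-26)·(4.17×10^4)² = 5.76×10^-17 J = 0.360 keV.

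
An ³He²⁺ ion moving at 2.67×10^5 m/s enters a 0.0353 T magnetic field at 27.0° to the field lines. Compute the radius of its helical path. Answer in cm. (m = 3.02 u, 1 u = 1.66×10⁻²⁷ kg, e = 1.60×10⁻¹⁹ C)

Only the perpendicular component v⊥ = v sin27.0° = 1.21×10^5 m/s is bent by the field.
r = m v⊥ /(qB) = (5.01×10^-27)(1.21×10^5) / [(2×1.60×10^-19)(0.0353)] = 0.0538 m.

r ≈ 5.38 cm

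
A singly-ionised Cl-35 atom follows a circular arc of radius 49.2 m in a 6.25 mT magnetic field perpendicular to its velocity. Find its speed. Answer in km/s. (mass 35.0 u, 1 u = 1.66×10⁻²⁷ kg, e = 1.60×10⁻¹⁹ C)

v ≈ 847 km/s

From qvB = mv²/r, v = qBr/m.
v = (1×1.60×10^-19)(6.25×10^-3)(49.2) / (5.81×10^-26) = 8.47×10^5 m/s.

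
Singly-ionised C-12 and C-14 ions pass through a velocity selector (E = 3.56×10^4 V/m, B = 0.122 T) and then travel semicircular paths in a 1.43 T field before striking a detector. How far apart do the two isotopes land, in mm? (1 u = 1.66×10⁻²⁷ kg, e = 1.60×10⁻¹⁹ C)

Both emerge at v = E/B₁ = 2.92×10^5 m/s.
r = mv/(qB₂), so r₁ = 0.02541 m and r₂ = 0.02964 m, giving Δr = 4.23×10^-3 m.
After a semicircle each ion lands a diameter 2r from the entry slit, so the separation is 2Δr = 8.47×10^-3 m.

Δd ≈ 8.47 mm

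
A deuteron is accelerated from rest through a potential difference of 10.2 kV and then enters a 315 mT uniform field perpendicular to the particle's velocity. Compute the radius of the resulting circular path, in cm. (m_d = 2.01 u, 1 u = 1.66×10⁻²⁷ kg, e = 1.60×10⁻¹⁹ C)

The kinetic energy gained is K = qV = (1×1.60×10^-19)(1.02×10^4) = 1.63×10^-15 J.
v = √(2K/m) = 9.89×10^5 m/s.
r = mv/(qB) = (3.34×10^-27)(9.89×10^5) / [(1×1.60×10^-19)(0.315)] = 0.0655 m.

r ≈ 6.55 cm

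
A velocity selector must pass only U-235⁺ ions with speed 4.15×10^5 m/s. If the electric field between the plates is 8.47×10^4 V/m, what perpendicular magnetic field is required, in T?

B ≈ 0.204 T

qE = qvB ⇒ B = E/v = (8.47×10^4) / (4.15×10^5) = 0.204 T.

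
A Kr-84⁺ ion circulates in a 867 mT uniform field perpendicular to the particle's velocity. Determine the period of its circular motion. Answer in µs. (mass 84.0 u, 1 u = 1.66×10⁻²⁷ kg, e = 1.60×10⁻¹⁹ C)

The cyclotron period is independent of speed: T = 2πm/(qB).
T = 2π(1.39×10^-25) / [(1×1.60×10^-19)(0.867)] = 6.32×10^-6 s.

T ≈ 6.32 µs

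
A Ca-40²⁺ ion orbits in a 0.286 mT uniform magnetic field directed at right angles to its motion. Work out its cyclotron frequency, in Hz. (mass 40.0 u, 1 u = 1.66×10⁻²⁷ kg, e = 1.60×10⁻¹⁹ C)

f ≈ 219 Hz

f = qB/(2πm) = (2×1.60×10^-19)(2.86×10^-4) / [2π(6.64×10^-26)] = 219 Hz.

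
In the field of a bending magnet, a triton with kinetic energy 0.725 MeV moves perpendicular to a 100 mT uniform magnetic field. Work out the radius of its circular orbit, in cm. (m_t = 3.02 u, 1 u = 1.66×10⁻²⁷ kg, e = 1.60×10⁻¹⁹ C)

Convert the energy: K = 0.725 MeV = 1.16×10^-13 J.
v = √(2K/m) = √(2·1.16×10^-13/5.01×10^-27) = 6.80×10^6 m/s.
r = mv/(qB) = (5.01×10^-27)(6.80×10^6) / [(1×1.60×10^-19)(0.100)] = 2.13 m.

r ≈ 213 cm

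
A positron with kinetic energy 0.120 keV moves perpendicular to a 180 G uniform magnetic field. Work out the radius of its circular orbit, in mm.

r ≈ 2.05 mm

Convert the energy: K = 0.120 keV = 1.92×10^-17 J.
v = √(2K/m) = √(2·1.92×10^-17/9.11×10^-31) = 6.49×10^6 m/s.
r = mv/(qB) = (9.11×10^-31)(6.49×10^6) / [(1×1.60×10^-19)(0.0180)] = 2.05×10^-3 m.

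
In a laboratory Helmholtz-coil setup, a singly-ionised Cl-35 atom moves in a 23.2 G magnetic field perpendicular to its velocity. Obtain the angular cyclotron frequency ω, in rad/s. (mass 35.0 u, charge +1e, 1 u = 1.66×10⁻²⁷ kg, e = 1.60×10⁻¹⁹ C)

ω = qB/m = (1×1.60×10^-19)(2.32×10^-3) / (5.81×10^-26) = 6390 rad/s.

ω ≈ 6390 rad/s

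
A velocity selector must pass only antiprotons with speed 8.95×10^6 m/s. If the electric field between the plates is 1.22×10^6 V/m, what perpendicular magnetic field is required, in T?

qE = qvB ⇒ B = E/v = (1.22×10^6) / (8.95×10^6) = 0.136 T.

B ≈ 0.136 T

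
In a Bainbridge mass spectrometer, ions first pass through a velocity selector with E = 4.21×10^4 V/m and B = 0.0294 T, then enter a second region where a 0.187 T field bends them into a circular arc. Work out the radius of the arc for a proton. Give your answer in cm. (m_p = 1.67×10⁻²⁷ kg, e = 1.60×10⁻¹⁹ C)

The selector passes v = E/B = 4.21×10^4/0.0294 = 1.43×10^6 m/s.
In the deflection region, r = mv/(qB₂) = (1.67×10^-27)(1.43×10^6) / [(1×1.60×10^-19)(0.187)] = 0.0799 m.

r ≈ 7.99 cm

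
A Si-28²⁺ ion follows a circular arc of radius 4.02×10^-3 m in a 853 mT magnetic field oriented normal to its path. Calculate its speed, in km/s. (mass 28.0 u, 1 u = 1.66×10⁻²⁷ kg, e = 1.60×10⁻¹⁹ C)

v ≈ 23.6 km/s

From qvB = mv²/r, v = qBr/m.
v = (2×1.60×10^-19)(0.853)(4.02×10^-3) / (4.65×10^-26) = 2.36×10^4 m/s.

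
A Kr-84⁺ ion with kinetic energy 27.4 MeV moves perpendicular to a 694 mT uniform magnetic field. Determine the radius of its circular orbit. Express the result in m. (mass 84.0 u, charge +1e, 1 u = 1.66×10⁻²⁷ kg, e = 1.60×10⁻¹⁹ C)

Convert the energy: K = 27.4 MeV = 4.38×10^-12 J.
v = √(2K/m) = √(2·4.38×10^-12/1.39×10^-25) = 7.93×10^6 m/s.
r = mv/(qB) = (1.39×10^-25)(7.93×10^6) / [(1×1.60×10^-19)(0.694)] = 9.96 m.

r ≈ 9.96 m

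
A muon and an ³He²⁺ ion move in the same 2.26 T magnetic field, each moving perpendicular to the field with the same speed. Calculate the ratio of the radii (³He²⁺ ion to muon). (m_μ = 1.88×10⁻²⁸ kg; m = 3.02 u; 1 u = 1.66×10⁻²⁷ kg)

r = mv/(qB) ⇒ at equal v, r ∝ m/q.
r_{³He²⁺ ion}/r_{muon} = 13.3.

ratio ≈ 13.3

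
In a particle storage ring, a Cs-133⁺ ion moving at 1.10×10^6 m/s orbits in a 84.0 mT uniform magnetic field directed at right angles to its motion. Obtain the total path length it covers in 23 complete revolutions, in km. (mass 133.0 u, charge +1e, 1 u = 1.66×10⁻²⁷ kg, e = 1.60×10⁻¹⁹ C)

r = mv/(qB) = 18.1 m, so one revolution covers 2πr = 114 m.
In 23 revolutions: L = 23·2πr = 2610 m.

L ≈ 2.61 km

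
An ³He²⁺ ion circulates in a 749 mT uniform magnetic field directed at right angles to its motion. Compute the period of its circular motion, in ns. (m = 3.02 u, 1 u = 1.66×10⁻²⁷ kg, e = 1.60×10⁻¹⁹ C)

The cyclotron period is independent of speed: T = 2πm/(qB).
T = 2π(5.01×10^-27) / [(2×1.60×10^-19)(0.749)] = 1.31×10^-7 s.

T ≈ 131 ns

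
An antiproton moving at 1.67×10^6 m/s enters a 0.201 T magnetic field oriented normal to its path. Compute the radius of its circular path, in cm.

The magnetic force provides the centripetal force: qvB = mv²/r, so r = mv/(qB).
r = (1.67×10^-27 kg)(1.67×10^6 m/s) / [(1×1.60×10^-19 C)(0.201 T)] = 0.0867 m.

r ≈ 8.67 cm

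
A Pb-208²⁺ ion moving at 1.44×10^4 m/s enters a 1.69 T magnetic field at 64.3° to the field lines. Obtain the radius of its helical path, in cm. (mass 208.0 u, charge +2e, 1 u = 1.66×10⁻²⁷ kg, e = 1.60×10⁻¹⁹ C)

r ≈ 0.828 cm

Only the perpendicular component v⊥ = v sin64.3° = 1.30×10^4 m/s is bent by the field.
r = m v⊥ /(qB) = (3.45×10^-25)(1.30×10^4) / [(2×1.60×10^-19)(1.69)] = 8.28×10^-3 m.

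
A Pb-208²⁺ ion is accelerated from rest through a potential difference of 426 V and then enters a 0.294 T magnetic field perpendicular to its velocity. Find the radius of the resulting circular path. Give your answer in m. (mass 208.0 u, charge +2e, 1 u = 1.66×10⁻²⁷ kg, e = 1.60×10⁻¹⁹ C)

r ≈ 0.103 m

The kinetic energy gained is K = qV = (2×1.60×10^-19)(426) = 1.36×10^-16 J.
v = √(2K/m) = 2.81×10^4 m/s.
r = mv/(qB) = (3.45×10^-25)(2.81×10^4) / [(2×1.60×10^-19)(0.294)] = 0.103 m.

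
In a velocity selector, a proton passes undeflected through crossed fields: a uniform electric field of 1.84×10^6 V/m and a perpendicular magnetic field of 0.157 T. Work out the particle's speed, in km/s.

For zero net force, qE = qvB, so v = E/B.
v = (1.84×10^6) / (0.157) = 1.17×10^7 m/s.

v ≈ 11700 km/s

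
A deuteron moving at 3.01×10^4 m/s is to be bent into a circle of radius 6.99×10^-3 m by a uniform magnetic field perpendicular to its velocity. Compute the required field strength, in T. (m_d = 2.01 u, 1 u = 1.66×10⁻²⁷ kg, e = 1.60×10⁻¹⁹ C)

B ≈ 0.0898 T

qvB = mv²/r gives B = mv/(qr).
B = (3.34×10^-27)(3.01×10^4) / [(1×1.60×10^-19)(6.99×10^-3)] = 0.0898 T.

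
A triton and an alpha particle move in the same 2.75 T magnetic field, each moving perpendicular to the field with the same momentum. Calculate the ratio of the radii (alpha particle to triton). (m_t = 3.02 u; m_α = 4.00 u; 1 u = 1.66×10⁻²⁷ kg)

r = p/(qB) ⇒ at equal p, r ∝ 1/q.
r_{alpha particle}/r_{triton} = 0.500.

ratio ≈ 0.500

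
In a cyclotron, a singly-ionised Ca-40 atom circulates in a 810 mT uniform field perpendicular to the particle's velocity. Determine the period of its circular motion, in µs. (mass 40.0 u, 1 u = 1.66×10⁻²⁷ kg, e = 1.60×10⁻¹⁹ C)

The cyclotron period is independent of speed: T = 2πm/(qB).
T = 2π(6.64×10^-26) / [(1×1.60×10^-19)(0.810)] = 3.22×10^-6 s.

T ≈ 3.22 µs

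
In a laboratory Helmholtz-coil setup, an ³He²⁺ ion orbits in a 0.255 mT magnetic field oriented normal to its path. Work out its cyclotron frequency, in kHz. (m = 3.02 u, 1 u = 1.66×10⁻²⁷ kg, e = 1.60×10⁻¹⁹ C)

f ≈ 2.59 kHz

f = qB/(2πm) = (2×1.60×10^-19)(2.55×10^-4) / [2π(5.01×10^-27)] = 2590 Hz.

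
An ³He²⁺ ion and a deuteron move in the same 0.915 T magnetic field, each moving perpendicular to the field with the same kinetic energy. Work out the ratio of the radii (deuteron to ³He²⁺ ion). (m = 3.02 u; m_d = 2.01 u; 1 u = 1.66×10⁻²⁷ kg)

r = √(2mK)/(qB) ⇒ at equal K, r ∝ √m/q.
r_{deuteron}/r_{³He²⁺ ion} = 1.63.

ratio ≈ 1.63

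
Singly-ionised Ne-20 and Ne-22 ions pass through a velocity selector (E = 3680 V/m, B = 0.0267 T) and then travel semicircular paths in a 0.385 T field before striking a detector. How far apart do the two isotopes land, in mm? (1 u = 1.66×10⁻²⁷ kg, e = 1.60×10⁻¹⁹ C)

Both emerge at v = E/B₁ = 1.38×10^5 m/s.
r = mv/(qB₂), so r₁ = 0.07428 m and r₂ = 0.08171 m, giving Δr = 7.43×10^-3 m.
After a semicircle each ion lands a diameter 2r from the entry slit, so the separation is 2Δr = 0.0149 m.

Δd ≈ 14.9 mm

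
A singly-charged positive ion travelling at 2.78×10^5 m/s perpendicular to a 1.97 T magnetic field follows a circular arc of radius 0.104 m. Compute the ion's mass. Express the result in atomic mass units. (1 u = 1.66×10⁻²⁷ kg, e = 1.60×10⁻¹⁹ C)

qvB = mv²/r ⇒ m = qBr/v.
m = (1×1.60×10^-19)(1.97)(0.104) / (2.78×10^5) = 1.18×10^-25 kg = 71.0 u.

m ≈ 71.0 u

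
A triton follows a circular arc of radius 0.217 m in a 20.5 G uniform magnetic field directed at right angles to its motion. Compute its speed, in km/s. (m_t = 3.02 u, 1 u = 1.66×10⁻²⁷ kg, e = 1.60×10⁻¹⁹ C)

v ≈ 14.2 km/s

From qvB = mv²/r, v = qBr/m.
v = (1×1.60×10^-19)(2.05×10^-3)(0.217) / (5.01×10^-27) = 1.42×10^4 m/s.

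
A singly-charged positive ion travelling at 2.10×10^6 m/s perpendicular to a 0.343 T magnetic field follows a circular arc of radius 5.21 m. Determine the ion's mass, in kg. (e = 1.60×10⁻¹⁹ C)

m ≈ 1.36×10^-25 kg

qvB = mv²/r ⇒ m = qBr/v.
m = (1×1.60×10^-19)(0.343)(5.21) / (2.10×10^6) = 1.36×10^-25 kg.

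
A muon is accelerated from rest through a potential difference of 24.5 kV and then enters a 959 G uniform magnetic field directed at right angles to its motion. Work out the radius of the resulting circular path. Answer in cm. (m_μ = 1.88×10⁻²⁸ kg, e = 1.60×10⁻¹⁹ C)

r ≈ 7.91 cm

The kinetic energy gained is K = qV = (1×1.60×10^-19)(2.45×10^4) = 3.92×10^-15 J.
v = √(2K/m) = 6.46×10^6 m/s.
r = mv/(qB) = (1.88×10^-28)(6.46×10^6) / [(1×1.60×10^-19)(0.0959)] = 0.0791 m.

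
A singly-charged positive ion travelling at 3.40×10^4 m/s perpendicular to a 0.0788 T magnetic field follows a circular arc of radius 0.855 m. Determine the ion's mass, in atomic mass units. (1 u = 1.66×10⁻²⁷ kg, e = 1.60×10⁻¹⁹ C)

qvB = mv²/r ⇒ m = qBr/v.
m = (1×1.60×10^-19)(0.0788)(0.855) / (3.40×10^4) = 3.17×10^-25 kg = 191 u.

m ≈ 191 u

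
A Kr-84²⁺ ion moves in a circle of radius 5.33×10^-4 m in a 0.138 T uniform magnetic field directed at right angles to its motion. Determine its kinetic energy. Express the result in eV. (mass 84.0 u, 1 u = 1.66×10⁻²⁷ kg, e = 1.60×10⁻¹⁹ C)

v = qBr/m = (2×1.60×10^-19)(0.138)(5.33×10^-4) / (1.39×10^-25) = 169 m/s.
K = ½mv² = 0.5·(1.39×10^-25)·(169)² = 1.99×10^-21 J = 0.0124 eV.

K ≈ 0.0124 eV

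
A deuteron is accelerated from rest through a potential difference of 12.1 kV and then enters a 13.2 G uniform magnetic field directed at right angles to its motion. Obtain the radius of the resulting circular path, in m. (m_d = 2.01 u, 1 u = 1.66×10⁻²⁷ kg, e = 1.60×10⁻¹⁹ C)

r ≈ 17.0 m

The kinetic energy gained is K = qV = (1×1.60×10^-19)(1.21×10^4) = 1.94×10^-15 J.
v = √(2K/m) = 1.08×10^6 m/s.
r = mv/(qB) = (3.34×10^-27)(1.08×10^6) / [(1×1.60×10^-19)(1.32×10^-3)] = 17.0 m.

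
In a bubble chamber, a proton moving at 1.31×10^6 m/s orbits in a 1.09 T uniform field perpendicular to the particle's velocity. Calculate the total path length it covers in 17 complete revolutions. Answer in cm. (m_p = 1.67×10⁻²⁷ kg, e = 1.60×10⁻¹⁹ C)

r = mv/(qB) = 0.0125 m, so one revolution covers 2πr = 0.0788 m.
In 17 revolutions: L = 17·2πr = 1.34 m.

L ≈ 134 cm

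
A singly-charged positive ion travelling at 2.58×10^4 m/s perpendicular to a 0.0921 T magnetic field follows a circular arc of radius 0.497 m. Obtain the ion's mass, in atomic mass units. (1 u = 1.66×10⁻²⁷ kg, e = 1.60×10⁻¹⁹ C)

m ≈ 171 u

qvB = mv²/r ⇒ m = qBr/v.
m = (1×1.60×10^-19)(0.0921)(0.497) / (2.58×10^4) = 2.84×10^-25 kg = 171 u.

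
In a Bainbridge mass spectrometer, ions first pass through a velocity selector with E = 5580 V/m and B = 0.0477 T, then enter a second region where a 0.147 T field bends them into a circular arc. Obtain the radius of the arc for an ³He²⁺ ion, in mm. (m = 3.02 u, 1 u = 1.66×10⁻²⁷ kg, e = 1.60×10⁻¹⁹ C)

The selector passes v = E/B = 5580/0.0477 = 1.17×10^5 m/s.
In the deflection region, r = mv/(qB₂) = (5.01×10^-27)(1.17×10^5) / [(2×1.60×10^-19)(0.147)] = 0.0125 m.

r ≈ 12.5 mm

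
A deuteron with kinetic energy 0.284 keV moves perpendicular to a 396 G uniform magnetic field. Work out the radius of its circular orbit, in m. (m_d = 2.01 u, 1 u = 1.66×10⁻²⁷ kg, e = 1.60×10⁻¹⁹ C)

r ≈ 0.0869 m

Convert the energy: K = 0.284 keV = 4.54×10^-17 J.
v = √(2K/m) = √(2·4.54×10^-17/3.34×10^-27) = 1.65×10^5 m/s.
r = mv/(qB) = (3.34×10^-27)(1.65×10^5) / [(1×1.60×10^-19)(0.0396)] = 0.0869 m.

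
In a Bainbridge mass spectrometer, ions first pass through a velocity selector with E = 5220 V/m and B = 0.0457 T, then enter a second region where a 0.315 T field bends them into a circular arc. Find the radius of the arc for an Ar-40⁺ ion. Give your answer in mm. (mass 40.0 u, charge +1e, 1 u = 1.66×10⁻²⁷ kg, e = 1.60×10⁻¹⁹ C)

r ≈ 150 mm

The selector passes v = E/B = 5220/0.0457 = 1.14×10^5 m/s.
In the deflection region, r = mv/(qB₂) = (6.64×10^-26)(1.14×10^5) / [(1×1.60×10^-19)(0.315)] = 0.150 m.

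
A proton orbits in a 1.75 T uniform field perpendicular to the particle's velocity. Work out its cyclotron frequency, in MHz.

f ≈ 26.7 MHz

f = qB/(2πm) = (1×1.60×10^-19)(1.75) / [2π(1.67×10^-27)] = 2.67×10^7 Hz.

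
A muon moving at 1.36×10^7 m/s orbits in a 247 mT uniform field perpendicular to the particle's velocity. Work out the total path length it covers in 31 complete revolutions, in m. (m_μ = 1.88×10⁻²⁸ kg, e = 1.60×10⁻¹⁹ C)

L ≈ 12.6 m

r = mv/(qB) = 0.0647 m, so one revolution covers 2πr = 0.406 m.
In 31 revolutions: L = 31·2πr = 12.6 m.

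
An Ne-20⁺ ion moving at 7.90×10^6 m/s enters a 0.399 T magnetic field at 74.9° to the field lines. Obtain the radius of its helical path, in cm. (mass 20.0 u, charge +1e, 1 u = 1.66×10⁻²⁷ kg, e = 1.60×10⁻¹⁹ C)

r ≈ 397 cm

Only the perpendicular component v⊥ = v sin74.9° = 7.63×10^6 m/s is bent by the field.
r = m v⊥ /(qB) = (3.32×10^-26)(7.63×10^6) / [(1×1.60×10^-19)(0.399)] = 3.97 m.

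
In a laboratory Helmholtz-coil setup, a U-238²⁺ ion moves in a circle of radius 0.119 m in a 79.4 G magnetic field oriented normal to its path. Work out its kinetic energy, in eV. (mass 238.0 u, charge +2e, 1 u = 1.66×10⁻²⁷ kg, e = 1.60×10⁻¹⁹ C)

v = qBr/m = (2×1.60×10^-19)(7.94×10^-3)(0.119) / (3.95×10^-25) = 765 m/s.
K = ½mv² = 0.5·(3.95×10^-25)·(765)² = 1.16×10^-19 J = 0.723 eV.

K ≈ 0.723 eV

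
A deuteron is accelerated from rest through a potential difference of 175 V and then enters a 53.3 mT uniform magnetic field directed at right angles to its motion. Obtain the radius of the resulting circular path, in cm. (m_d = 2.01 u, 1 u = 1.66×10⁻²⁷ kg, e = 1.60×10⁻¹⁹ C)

r ≈ 5.07 cm

The kinetic energy gained is K = qV = (1×1.60×10^-19)(175) = 2.80×10^-17 J.
v = √(2K/m) = 1.30×10^5 m/s.
r = mv/(qB) = (3.34×10^-27)(1.30×10^5) / [(1×1.60×10^-19)(0.0533)] = 0.0507 m.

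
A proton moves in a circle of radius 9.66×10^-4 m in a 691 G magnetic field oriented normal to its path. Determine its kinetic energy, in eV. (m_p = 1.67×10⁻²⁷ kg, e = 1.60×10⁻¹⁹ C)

v = qBr/m = (1×1.60×10^-19)(0.0691)(9.66×10^-4) / (1.67×10^-27) = 6400 m/s.
K = ½mv² = 0.5·(1.67×10^-27)·(6400)² = 3.42×10^-20 J = 0.213 eV.

K ≈ 0.213 eV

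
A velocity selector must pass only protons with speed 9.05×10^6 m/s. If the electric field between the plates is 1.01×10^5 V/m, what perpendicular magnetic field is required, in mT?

qE = qvB ⇒ B = E/v = (1.01×10^5) / (9.05×10^6) = 0.0112 T.

B ≈ 11.2 mT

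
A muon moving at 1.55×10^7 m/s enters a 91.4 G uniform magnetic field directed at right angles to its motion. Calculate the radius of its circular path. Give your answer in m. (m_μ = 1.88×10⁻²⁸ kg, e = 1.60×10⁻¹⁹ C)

r ≈ 1.99 m

The magnetic force provides the centripetal force: qvB = mv²/r, so r = mv/(qB).
r = (1.88×10^-28 kg)(1.55×10^7 m/s) / [(1×1.60×10^-19 C)(9.14×10^-3 T)] = 1.99 m.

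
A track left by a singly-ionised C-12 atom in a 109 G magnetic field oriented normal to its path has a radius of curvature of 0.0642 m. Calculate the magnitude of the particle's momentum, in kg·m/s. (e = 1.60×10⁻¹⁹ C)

Since qvB = mv²/r, the momentum p = mv = qBr.
p = (1×1.60×10^-19)(0.0109)(0.0642) = 1.12×10^-22 kg·m/s.

p ≈ 1.12×10^-22 kg·m/s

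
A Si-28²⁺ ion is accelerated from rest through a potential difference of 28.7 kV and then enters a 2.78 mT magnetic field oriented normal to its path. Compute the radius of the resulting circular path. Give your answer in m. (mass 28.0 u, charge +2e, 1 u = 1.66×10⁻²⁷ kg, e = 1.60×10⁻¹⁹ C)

r ≈ 32.8 m

The kinetic energy gained is K = qV = (2×1.60×10^-19)(2.87×10^4) = 9.18×10^-15 J.
v = √(2K/m) = 6.29×10^5 m/s.
r = mv/(qB) = (4.65×10^-26)(6.29×10^5) / [(2×1.60×10^-19)(2.78×10^-3)] = 32.8 m.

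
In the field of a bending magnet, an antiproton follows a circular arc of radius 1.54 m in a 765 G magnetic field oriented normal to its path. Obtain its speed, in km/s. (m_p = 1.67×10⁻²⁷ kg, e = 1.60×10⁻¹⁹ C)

From qvB = mv²/r, v = qBr/m.
v = (1×1.60×10^-19)(0.0765)(1.54) / (1.67×10^-27) = 1.13×10^7 m/s.

v ≈ 11300 km/s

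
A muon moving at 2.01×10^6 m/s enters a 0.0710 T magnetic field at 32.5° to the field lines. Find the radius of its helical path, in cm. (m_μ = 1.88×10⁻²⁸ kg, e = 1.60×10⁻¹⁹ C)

r ≈ 1.79 cm

Only the perpendicular component v⊥ = v sin32.5° = 1.08×10^6 m/s is bent by the field.
r = m v⊥ /(qB) = (1.88×10^-28)(1.08×10^6) / [(1×1.60×10^-19)(0.0710)] = 0.0179 m.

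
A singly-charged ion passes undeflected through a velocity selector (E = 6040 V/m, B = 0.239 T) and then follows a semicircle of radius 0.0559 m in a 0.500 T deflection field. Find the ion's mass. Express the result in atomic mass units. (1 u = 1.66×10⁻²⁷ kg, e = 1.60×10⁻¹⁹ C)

m ≈ 107 u

v = E/B₁ = 2.53×10^4 m/s.
From r = mv/(qB₂), m = qB₂r/v = (1×1.60×10^-19)(0.500)(0.0559) / (2.53×10^4) = 1.77×10^-25 kg.
In atomic mass units: m = 1.77×10^-25 / 1.66×10^-27 = 107 u.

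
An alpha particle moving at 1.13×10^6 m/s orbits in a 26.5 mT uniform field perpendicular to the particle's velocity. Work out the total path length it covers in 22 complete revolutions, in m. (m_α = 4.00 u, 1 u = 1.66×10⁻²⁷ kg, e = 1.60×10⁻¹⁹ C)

r = mv/(qB) = 0.885 m, so one revolution covers 2πr = 5.56 m.
In 22 revolutions: L = 22·2πr = 122 m.

L ≈ 122 m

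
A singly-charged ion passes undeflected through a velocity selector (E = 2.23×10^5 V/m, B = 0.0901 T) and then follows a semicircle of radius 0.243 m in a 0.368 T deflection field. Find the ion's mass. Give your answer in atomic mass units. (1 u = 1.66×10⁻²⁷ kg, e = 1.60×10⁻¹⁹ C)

v = E/B₁ = 2.48×10^6 m/s.
From r = mv/(qB₂), m = qB₂r/v = (1×1.60×10^-19)(0.368)(0.243) / (2.48×10^6) = 5.78×10^-27 kg.
In atomic mass units: m = 5.78×10^-27 / 1.66×10^-27 = 3.48 u.

m ≈ 3.48 u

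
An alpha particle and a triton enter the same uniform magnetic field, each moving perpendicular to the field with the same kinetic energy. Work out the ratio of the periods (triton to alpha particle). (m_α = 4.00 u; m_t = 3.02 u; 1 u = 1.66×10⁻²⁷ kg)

ratio ≈ 1.51

T = 2πm/(qB) is independent of speed, so T₂/T₁ = (m₂/q₂)/(m₁/q₁).
T_{triton}/T_{alpha particle} = (5.01×10^-27/1e) / (6.64×10^-27/2e) = 1.51.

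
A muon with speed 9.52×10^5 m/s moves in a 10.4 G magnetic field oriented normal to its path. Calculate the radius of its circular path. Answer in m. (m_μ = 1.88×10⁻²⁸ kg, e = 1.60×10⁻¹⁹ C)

The magnetic force provides the centripetal force: qvB = mv²/r, so r = mv/(qB).
r = (1.88×10^-28 kg)(9.52×10^5 m/s) / [(1×1.60×10^-19 C)(1.04×10^-3 T)] = 1.08 m.

r ≈ 1.08 m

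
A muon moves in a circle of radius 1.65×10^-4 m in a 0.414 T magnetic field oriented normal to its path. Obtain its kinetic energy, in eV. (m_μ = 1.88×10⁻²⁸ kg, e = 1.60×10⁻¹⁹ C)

K ≈ 1.99 eV

v = qBr/m = (1×1.60×10^-19)(0.414)(1.65×10^-4) / (1.88×10^-28) = 5.81×10^4 m/s.
K = ½mv² = 0.5·(1.88×10^-28)·(5.81×10^4)² = 3.18×10^-19 J = 1.99 eV.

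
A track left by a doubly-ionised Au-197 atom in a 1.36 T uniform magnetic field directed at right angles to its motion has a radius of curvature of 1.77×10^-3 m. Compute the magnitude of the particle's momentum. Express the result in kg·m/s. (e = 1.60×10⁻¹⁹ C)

Since qvB = mv²/r, the momentum p = mv = qBr.
p = (2×1.60×10^-19)(1.36)(1.77×10^-3) = 7.70×10^-22 kg·m/s.

p ≈ 7.70×10^-22 kg·m/s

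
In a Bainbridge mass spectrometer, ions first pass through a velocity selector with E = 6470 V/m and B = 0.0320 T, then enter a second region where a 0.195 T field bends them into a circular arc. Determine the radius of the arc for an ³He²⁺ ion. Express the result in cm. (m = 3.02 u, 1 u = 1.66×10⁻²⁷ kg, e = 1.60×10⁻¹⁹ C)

r ≈ 1.62 cm

The selector passes v = E/B = 6470/0.0320 = 2.02×10^5 m/s.
In the deflection region, r = mv/(qB₂) = (5.01×10^-27)(2.02×10^5) / [(2×1.60×10^-19)(0.195)] = 0.0162 m.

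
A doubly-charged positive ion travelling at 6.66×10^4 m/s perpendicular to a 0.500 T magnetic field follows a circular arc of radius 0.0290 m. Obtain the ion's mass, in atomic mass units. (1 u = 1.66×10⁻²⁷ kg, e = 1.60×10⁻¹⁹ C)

qvB = mv²/r ⇒ m = qBr/v.
m = (2×1.60×10^-19)(0.500)(0.0290) / (6.66×10^4) = 6.97×10^-26 kg = 42.0 u.

m ≈ 42.0 u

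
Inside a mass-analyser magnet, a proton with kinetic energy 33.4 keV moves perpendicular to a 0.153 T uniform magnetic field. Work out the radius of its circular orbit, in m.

Convert the energy: K = 33.4 keV = 5.34×10^-15 J.
v = √(2K/m) = √(2·5.34×10^-15/1.67×10^-27) = 2.53×10^6 m/s.
r = mv/(qB) = (1.67×10^-27)(2.53×10^6) / [(1×1.60×10^-19)(0.153)] = 0.173 m.

r ≈ 0.173 m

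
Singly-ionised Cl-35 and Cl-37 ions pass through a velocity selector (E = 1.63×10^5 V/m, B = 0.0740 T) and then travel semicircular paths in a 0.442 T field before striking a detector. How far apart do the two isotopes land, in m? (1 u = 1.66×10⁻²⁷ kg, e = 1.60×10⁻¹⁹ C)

Both emerge at v = E/B₁ = 2.20×10^6 m/s.
r = mv/(qB₂), so r₁ = 1.810 m and r₂ = 1.913 m, giving Δr = 0.103 m.
After a semicircle each ion lands a diameter 2r from the entry slit, so the separation is 2Δr = 0.207 m.

Δd ≈ 0.207 m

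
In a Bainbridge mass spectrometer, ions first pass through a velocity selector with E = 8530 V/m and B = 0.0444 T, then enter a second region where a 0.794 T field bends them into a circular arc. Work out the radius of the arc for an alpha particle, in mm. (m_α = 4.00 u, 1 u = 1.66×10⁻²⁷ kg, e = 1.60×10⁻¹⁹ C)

r ≈ 5.02 mm

The selector passes v = E/B = 8530/0.0444 = 1.92×10^5 m/s.
In the deflection region, r = mv/(qB₂) = (6.64×10^-27)(1.92×10^5) / [(2×1.60×10^-19)(0.794)] = 5.02×10^-3 m.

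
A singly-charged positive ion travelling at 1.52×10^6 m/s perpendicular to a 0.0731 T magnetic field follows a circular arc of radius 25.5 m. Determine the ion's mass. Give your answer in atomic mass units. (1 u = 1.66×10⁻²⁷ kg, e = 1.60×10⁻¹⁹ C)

qvB = mv²/r ⇒ m = qBr/v.
m = (1×1.60×10^-19)(0.0731)(25.5) / (1.52×10^6) = 1.96×10^-25 kg = 118 u.

m ≈ 118 u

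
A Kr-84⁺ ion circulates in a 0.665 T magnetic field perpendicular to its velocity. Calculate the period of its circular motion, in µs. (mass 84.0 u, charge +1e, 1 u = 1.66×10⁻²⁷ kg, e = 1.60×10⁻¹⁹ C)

T ≈ 8.23 µs

The cyclotron period is independent of speed: T = 2πm/(qB).
T = 2π(1.39×10^-25) / [(1×1.60×10^-19)(0.665)] = 8.23×10^-6 s.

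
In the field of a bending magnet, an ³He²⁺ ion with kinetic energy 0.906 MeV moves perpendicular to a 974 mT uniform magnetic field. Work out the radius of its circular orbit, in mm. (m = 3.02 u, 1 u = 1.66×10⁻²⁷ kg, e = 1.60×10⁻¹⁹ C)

Convert the energy: K = 0.906 MeV = 1.45×10^-13 J.
v = √(2K/m) = √(2·1.45×10^-13/5.01×10^-27) = 7.60×10^6 m/s.
r = mv/(qB) = (5.01×10^-27)(7.60×10^6) / [(2×1.60×10^-19)(0.974)] = 0.122 m.

r ≈ 122 mm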